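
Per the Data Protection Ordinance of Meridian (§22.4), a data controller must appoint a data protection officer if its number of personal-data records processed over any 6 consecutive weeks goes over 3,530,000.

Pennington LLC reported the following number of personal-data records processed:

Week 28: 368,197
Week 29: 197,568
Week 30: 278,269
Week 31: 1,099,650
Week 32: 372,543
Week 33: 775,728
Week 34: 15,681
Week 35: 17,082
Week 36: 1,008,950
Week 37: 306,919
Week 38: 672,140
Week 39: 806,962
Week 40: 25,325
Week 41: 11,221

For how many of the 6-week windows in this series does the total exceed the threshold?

0

Week 28–Week 33: 368,197 + 197,568 + 278,269 + 1,099,650 + 372,543 + 775,728 = 3,091,955 (under)
Week 29–Week 34: 197,568 + 278,269 + 1,099,650 + 372,543 + 775,728 + 15,681 = 2,739,439 (under)
Week 30–Week 35: 278,269 + 1,099,650 + 372,543 + 775,728 + 15,681 + 17,082 = 2,558,953 (under)
Week 31–Week 36: 1,099,650 + 372,543 + 775,728 + 15,681 + 17,082 + 1,008,950 = 3,289,634 (under)
Week 32–Week 37: 372,543 + 775,728 + 15,681 + 17,082 + 1,008,950 + 306,919 = 2,496,903 (under)
Week 33–Week 38: 775,728 + 15,681 + 17,082 + 1,008,950 + 306,919 + 672,140 = 2,796,500 (under)
Week 34–Week 39: 15,681 + 17,082 + 1,008,950 + 306,919 + 672,140 + 806,962 = 2,827,734 (under)
Week 35–Week 40: 17,082 + 1,008,950 + 306,919 + 672,140 + 806,962 + 25,325 = 2,837,378 (under)
Week 36–Week 41: 1,008,950 + 306,919 + 672,140 + 806,962 + 25,325 + 11,221 = 2,831,517 (under)
0 windows exceed the threshold.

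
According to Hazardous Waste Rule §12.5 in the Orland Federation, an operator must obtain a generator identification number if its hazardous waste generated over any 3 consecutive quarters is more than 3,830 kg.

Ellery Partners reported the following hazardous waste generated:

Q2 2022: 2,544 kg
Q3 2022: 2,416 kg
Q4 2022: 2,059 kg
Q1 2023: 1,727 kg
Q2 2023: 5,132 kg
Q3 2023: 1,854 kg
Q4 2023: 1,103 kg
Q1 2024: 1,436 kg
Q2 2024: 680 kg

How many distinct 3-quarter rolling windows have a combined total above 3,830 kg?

6

Q2 2022–Q4 2022: 2,544 kg + 2,416 kg + 2,059 kg = 7,019 kg (over)
Q3 2022–Q1 2023: 2,416 kg + 2,059 kg + 1,727 kg = 6,202 kg (over)
Q4 2022–Q2 2023: 2,059 kg + 1,727 kg + 5,132 kg = 8,918 kg (over)
Q1 2023–Q3 2023: 1,727 kg + 5,132 kg + 1,854 kg = 8,713 kg (over)
Q2 2023–Q4 2023: 5,132 kg + 1,854 kg + 1,103 kg = 8,089 kg (over)
Q3 2023–Q1 2024: 1,854 kg + 1,103 kg + 1,436 kg = 4,393 kg (over)
Q4 2023–Q2 2024: 1,103 kg + 1,436 kg + 680 kg = 3,219 kg (under)
6 windows exceed the threshold.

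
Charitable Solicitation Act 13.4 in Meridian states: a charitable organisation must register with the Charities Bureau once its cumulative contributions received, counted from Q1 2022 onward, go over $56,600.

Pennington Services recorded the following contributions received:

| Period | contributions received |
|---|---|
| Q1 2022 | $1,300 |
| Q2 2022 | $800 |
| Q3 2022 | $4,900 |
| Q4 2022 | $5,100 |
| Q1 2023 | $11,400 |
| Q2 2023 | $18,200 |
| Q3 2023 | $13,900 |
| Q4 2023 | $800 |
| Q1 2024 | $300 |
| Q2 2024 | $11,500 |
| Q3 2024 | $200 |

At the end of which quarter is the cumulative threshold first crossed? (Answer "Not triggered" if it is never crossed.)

Q1 2024

Through Q1 2022: $1,300
Through Q2 2022: $2,100
Through Q3 2022: $7,000
Through Q4 2022: $12,100
Through Q1 2023: $23,500
Through Q2 2023: $41,700
Through Q3 2023: $55,600
Through Q4 2023: $56,400
Through Q1 2024: $56,700 ← exceeds threshold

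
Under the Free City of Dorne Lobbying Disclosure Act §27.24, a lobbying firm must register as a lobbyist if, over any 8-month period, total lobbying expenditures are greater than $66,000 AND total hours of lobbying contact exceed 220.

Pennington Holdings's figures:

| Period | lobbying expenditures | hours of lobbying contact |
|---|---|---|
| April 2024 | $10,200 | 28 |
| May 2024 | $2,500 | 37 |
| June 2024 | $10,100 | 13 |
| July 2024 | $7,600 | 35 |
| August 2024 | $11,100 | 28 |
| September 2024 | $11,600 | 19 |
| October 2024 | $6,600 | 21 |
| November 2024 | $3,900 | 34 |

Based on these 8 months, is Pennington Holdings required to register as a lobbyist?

Total lobbying expenditures: $10,200 + $2,500 + $10,100 + $7,600 + $11,100 + $11,600 + $6,600 + $3,900 = $63,600 (≤ $66,000).
Total hours of lobbying contact: 28 + 37 + 13 + 35 + 28 + 19 + 21 + 34 = 215 (≤ 220).
The test is 'and': the rule requires both, and at least one is not exceeded.

No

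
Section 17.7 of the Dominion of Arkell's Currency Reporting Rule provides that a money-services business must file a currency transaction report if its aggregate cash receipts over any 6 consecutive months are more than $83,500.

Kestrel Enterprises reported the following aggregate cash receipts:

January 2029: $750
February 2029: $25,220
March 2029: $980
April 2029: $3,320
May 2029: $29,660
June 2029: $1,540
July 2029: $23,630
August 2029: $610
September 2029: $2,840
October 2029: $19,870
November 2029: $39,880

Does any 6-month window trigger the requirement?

January 2029–June 2029: $750 + $25,220 + $980 + $3,320 + $29,660 + $1,540 = $61,470 (under)
February 2029–July 2029: $25,220 + $980 + $3,320 + $29,660 + $1,540 + $23,630 = $84,350 (over)
March 2029–August 2029: $980 + $3,320 + $29,660 + $1,540 + $23,630 + $610 = $59,740 (under)
April 2029–September 2029: $3,320 + $29,660 + $1,540 + $23,630 + $610 + $2,840 = $61,600 (under)
May 2029–October 2029: $29,660 + $1,540 + $23,630 + $610 + $2,840 + $19,870 = $78,150 (under)
June 2029–November 2029: $1,540 + $23,630 + $610 + $2,840 + $19,870 + $39,880 = $88,370 (over)
At least one window exceeds $83,500.

Yes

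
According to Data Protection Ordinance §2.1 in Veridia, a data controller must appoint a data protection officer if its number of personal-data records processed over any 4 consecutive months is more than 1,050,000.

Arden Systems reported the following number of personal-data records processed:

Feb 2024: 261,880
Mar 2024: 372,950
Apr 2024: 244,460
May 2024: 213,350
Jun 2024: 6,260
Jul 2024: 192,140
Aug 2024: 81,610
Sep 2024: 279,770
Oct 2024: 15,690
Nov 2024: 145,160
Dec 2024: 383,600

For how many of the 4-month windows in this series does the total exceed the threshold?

1

Feb 2024–May 2024: 261,880 + 372,950 + 244,460 + 213,350 = 1,092,640 (over)
Mar 2024–Jun 2024: 372,950 + 244,460 + 213,350 + 6,260 = 837,020 (under)
Apr 2024–Jul 2024: 244,460 + 213,350 + 6,260 + 192,140 = 656,210 (under)
May 2024–Aug 2024: 213,350 + 6,260 + 192,140 + 81,610 = 493,360 (under)
Jun 2024–Sep 2024: 6,260 + 192,140 + 81,610 + 279,770 = 559,780 (under)
Jul 2024–Oct 2024: 192,140 + 81,610 + 279,770 + 15,690 = 569,210 (under)
Aug 2024–Nov 2024: 81,610 + 279,770 + 15,690 + 145,160 = 522,230 (under)
Sep 2024–Dec 2024: 279,770 + 15,690 + 145,160 + 383,600 = 824,220 (under)
1 window exceeds the threshold.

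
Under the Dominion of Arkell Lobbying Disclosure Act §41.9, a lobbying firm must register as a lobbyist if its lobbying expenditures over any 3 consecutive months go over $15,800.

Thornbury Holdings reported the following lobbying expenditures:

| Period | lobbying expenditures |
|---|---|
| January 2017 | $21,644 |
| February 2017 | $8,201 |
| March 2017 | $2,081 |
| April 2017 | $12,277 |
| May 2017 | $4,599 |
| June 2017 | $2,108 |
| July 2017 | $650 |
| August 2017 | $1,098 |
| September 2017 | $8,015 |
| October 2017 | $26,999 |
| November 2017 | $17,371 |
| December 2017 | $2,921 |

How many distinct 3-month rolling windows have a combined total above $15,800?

January 2017–March 2017: $21,644 + $8,201 + $2,081 = $31,926 (over)
February 2017–April 2017: $8,201 + $2,081 + $12,277 = $22,559 (over)
March 2017–May 2017: $2,081 + $12,277 + $4,599 = $18,957 (over)
April 2017–June 2017: $12,277 + $4,599 + $2,108 = $18,984 (over)
May 2017–July 2017: $4,599 + $2,108 + $650 = $7,357 (under)
June 2017–August 2017: $2,108 + $650 + $1,098 = $3,856 (under)
July 2017–September 2017: $650 + $1,098 + $8,015 = $9,763 (under)
August 2017–October 2017: $1,098 + $8,015 + $26,999 = $36,112 (over)
September 2017–November 2017: $8,015 + $26,999 + $17,371 = $52,385 (over)
October 2017–December 2017: $26,999 + $17,371 + $2,921 = $47,291 (over)
7 windows exceed the threshold.

7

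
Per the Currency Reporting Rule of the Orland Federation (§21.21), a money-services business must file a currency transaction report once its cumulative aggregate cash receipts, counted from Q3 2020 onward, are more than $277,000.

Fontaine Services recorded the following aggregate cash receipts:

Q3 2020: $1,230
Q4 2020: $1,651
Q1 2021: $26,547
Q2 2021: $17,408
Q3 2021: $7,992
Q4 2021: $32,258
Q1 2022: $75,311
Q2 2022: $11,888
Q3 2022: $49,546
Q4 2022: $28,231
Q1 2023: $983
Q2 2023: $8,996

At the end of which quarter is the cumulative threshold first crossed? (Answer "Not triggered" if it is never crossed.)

Through Q3 2020: $1,230
Through Q4 2020: $2,881
Through Q1 2021: $29,428
Through Q2 2021: $46,836
Through Q3 2021: $54,828
Through Q4 2021: $87,086
Through Q1 2022: $162,397
Through Q2 2022: $174,285
Through Q3 2022: $223,831
Through Q4 2022: $252,062
Through Q1 2023: $253,045
Through Q2 2023: $262,041
Final cumulative total $262,041 ≤ $277,000; the threshold is never exceeded.

Not triggered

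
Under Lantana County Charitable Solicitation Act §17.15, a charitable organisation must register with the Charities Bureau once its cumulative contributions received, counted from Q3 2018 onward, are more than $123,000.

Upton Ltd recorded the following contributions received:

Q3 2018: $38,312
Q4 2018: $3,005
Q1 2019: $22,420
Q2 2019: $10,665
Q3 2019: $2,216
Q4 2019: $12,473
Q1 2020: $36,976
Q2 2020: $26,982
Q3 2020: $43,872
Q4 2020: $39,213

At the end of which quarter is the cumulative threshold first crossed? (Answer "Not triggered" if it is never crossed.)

Through Q3 2018: $38,312
Through Q4 2018: $41,317
Through Q1 2019: $63,737
Through Q2 2019: $74,402
Through Q3 2019: $76,618
Through Q4 2019: $89,091
Through Q1 2020: $126,067 ← exceeds threshold

Q1 2020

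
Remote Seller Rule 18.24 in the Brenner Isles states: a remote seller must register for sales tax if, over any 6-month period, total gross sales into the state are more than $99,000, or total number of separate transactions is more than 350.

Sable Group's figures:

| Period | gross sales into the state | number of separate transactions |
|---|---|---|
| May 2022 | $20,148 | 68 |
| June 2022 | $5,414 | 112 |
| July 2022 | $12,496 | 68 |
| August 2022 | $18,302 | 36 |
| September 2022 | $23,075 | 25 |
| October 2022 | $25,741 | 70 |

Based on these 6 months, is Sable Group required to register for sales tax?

Total gross sales into the state: $20,148 + $5,414 + $12,496 + $18,302 + $23,075 + $25,741 = $105,176 (> $99,000).
Total number of separate transactions: 68 + 112 + 68 + 36 + 25 + 70 = 379 (> 350).
The test is 'or': at least one threshold is exceeded.

Yes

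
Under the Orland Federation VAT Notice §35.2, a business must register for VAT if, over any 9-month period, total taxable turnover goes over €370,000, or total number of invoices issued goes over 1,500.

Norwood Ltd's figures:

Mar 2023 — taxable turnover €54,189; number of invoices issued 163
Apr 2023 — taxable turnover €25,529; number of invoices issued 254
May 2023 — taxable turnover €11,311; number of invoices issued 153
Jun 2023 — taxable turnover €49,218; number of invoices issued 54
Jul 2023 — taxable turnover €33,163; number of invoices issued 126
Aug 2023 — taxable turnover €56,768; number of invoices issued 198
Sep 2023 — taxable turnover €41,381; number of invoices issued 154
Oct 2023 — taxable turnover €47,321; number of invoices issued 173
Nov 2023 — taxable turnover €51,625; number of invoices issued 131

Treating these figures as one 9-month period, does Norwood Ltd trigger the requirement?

Yes

Total taxable turnover: €54,189 + €25,529 + €11,311 + €49,218 + €33,163 + €56,768 + €41,381 + €47,321 + €51,625 = €370,505 (> €370,000).
Total number of invoices issued: 163 + 254 + 153 + 54 + 126 + 198 + 154 + 173 + 131 = 1,406 (≤ 1,500).
The test is 'or': at least one threshold is exceeded.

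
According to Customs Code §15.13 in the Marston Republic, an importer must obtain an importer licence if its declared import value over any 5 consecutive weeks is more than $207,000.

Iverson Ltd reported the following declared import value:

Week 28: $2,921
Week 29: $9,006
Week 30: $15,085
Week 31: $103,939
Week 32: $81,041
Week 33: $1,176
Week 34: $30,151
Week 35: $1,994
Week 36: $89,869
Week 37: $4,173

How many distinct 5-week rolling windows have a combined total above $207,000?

4

Week 28–Week 32: $2,921 + $9,006 + $15,085 + $103,939 + $81,041 = $211,992 (over)
Week 29–Week 33: $9,006 + $15,085 + $103,939 + $81,041 + $1,176 = $210,247 (over)
Week 30–Week 34: $15,085 + $103,939 + $81,041 + $1,176 + $30,151 = $231,392 (over)
Week 31–Week 35: $103,939 + $81,041 + $1,176 + $30,151 + $1,994 = $218,301 (over)
Week 32–Week 36: $81,041 + $1,176 + $30,151 + $1,994 + $89,869 = $204,231 (under)
Week 33–Week 37: $1,176 + $30,151 + $1,994 + $89,869 + $4,173 = $127,363 (under)
4 windows exceed the threshold.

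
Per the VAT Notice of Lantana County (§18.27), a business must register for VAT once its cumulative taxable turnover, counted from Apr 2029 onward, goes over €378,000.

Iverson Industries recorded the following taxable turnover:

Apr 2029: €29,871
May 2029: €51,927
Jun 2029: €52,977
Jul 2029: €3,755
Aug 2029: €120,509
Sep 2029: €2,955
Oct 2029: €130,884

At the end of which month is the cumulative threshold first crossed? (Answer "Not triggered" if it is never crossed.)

Through Apr 2029: €29,871
Through May 2029: €81,798
Through Jun 2029: €134,775
Through Jul 2029: €138,530
Through Aug 2029: €259,039
Through Sep 2029: €261,994
Through Oct 2029: €392,878 ← exceeds threshold

Oct 2029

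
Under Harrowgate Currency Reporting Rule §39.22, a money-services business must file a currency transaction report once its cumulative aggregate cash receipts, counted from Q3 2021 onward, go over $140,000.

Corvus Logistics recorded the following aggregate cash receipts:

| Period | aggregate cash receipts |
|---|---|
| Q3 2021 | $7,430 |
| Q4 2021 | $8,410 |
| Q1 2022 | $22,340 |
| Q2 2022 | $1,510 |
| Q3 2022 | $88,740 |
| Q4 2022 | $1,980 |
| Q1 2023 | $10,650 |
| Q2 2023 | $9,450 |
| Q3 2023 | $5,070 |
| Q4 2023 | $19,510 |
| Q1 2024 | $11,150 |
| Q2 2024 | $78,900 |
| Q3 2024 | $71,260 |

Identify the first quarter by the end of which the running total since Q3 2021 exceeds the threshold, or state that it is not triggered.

Through Q3 2021: $7,430
Through Q4 2021: $15,840
Through Q1 2022: $38,180
Through Q2 2022: $39,690
Through Q3 2022: $128,430
Through Q4 2022: $130,410
Through Q1 2023: $141,060 ← exceeds threshold

Q1 2023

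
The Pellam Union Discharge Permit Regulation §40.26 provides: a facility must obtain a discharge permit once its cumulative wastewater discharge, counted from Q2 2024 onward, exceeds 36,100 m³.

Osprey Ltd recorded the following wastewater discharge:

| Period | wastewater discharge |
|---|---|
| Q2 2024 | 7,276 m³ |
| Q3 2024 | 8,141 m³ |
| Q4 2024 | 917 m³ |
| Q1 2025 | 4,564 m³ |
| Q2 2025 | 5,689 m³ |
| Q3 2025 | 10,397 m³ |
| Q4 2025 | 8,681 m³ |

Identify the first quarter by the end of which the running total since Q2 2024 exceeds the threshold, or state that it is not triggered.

Through Q2 2024: 7,276 m³
Through Q3 2024: 15,417 m³
Through Q4 2024: 16,334 m³
Through Q1 2025: 20,898 m³
Through Q2 2025: 26,587 m³
Through Q3 2025: 36,984 m³ ← exceeds threshold

Q3 2025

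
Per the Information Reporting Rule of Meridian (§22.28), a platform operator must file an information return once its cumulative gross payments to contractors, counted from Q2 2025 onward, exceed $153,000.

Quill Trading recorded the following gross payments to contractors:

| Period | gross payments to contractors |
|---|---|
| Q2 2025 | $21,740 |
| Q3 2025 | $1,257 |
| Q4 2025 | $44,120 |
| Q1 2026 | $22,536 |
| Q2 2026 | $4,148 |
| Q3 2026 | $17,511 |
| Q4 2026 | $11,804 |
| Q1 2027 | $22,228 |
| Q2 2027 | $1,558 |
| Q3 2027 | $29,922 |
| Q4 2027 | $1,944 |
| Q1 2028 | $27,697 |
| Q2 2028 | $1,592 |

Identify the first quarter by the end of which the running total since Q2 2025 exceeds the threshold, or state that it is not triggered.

Through Q2 2025: $21,740
Through Q3 2025: $22,997
Through Q4 2025: $67,117
Through Q1 2026: $89,653
Through Q2 2026: $93,801
Through Q3 2026: $111,312
Through Q4 2026: $123,116
Through Q1 2027: $145,344
Through Q2 2027: $146,902
Through Q3 2027: $176,824 ← exceeds threshold

Q3 2027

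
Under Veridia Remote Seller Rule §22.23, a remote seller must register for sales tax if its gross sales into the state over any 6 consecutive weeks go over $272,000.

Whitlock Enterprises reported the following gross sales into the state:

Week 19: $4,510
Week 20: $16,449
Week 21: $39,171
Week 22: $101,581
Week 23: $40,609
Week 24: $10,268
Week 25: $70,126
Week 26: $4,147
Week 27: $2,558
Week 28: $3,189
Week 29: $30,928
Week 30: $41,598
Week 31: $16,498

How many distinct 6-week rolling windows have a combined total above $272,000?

1

Week 19–Week 24: $4,510 + $16,449 + $39,171 + $101,581 + $40,609 + $10,268 = $212,588 (under)
Week 20–Week 25: $16,449 + $39,171 + $101,581 + $40,609 + $10,268 + $70,126 = $278,204 (over)
Week 21–Week 26: $39,171 + $101,581 + $40,609 + $10,268 + $70,126 + $4,147 = $265,902 (under)
Week 22–Week 27: $101,581 + $40,609 + $10,268 + $70,126 + $4,147 + $2,558 = $229,289 (under)
Week 23–Week 28: $40,609 + $10,268 + $70,126 + $4,147 + $2,558 + $3,189 = $130,897 (under)
Week 24–Week 29: $10,268 + $70,126 + $4,147 + $2,558 + $3,189 + $30,928 = $121,216 (under)
Week 25–Week 30: $70,126 + $4,147 + $2,558 + $3,189 + $30,928 + $41,598 = $152,546 (under)
Week 26–Week 31: $4,147 + $2,558 + $3,189 + $30,928 + $41,598 + $16,498 = $98,918 (under)
1 window exceeds the threshold.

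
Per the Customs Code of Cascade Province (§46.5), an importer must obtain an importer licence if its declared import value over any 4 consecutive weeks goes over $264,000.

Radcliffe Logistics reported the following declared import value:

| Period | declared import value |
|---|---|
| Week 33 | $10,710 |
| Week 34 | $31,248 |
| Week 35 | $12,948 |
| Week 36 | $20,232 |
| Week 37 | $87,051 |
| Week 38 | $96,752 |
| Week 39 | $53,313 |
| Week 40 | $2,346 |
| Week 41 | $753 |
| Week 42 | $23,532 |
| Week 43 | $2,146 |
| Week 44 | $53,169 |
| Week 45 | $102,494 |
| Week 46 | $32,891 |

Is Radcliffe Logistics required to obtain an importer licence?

Week 33–Week 36: $10,710 + $31,248 + $12,948 + $20,232 = $75,138 (under)
Week 34–Week 37: $31,248 + $12,948 + $20,232 + $87,051 = $151,479 (under)
Week 35–Week 38: $12,948 + $20,232 + $87,051 + $96,752 = $216,983 (under)
Week 36–Week 39: $20,232 + $87,051 + $96,752 + $53,313 = $257,348 (under)
Week 37–Week 40: $87,051 + $96,752 + $53,313 + $2,346 = $239,462 (under)
Week 38–Week 41: $96,752 + $53,313 + $2,346 + $753 = $153,164 (under)
Week 39–Week 42: $53,313 + $2,346 + $753 + $23,532 = $79,944 (under)
Week 40–Week 43: $2,346 + $753 + $23,532 + $2,146 = $28,777 (under)
Week 41–Week 44: $753 + $23,532 + $2,146 + $53,169 = $79,600 (under)
Week 42–Week 45: $23,532 + $2,146 + $53,169 + $102,494 = $181,341 (under)
Week 43–Week 46: $2,146 + $53,169 + $102,494 + $32,891 = $190,700 (under)
No window exceeds $264,000.

No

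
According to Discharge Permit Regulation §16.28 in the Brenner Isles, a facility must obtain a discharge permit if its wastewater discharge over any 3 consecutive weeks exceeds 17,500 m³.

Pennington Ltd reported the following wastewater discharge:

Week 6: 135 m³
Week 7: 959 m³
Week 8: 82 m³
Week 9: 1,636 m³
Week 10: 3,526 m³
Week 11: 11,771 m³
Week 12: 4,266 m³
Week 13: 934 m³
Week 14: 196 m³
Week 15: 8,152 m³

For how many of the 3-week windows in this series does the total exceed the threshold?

1

Week 6–Week 8: 135 m³ + 959 m³ + 82 m³ = 1,176 m³ (under)
Week 7–Week 9: 959 m³ + 82 m³ + 1,636 m³ = 2,677 m³ (under)
Week 8–Week 10: 82 m³ + 1,636 m³ + 3,526 m³ = 5,244 m³ (under)
Week 9–Week 11: 1,636 m³ + 3,526 m³ + 11,771 m³ = 16,933 m³ (under)
Week 10–Week 12: 3,526 m³ + 11,771 m³ + 4,266 m³ = 19,563 m³ (over)
Week 11–Week 13: 11,771 m³ + 4,266 m³ + 934 m³ = 16,971 m³ (under)
Week 12–Week 14: 4,266 m³ + 934 m³ + 196 m³ = 5,396 m³ (under)
Week 13–Week 15: 934 m³ + 196 m³ + 8,152 m³ = 9,282 m³ (under)
1 window exceeds the threshold.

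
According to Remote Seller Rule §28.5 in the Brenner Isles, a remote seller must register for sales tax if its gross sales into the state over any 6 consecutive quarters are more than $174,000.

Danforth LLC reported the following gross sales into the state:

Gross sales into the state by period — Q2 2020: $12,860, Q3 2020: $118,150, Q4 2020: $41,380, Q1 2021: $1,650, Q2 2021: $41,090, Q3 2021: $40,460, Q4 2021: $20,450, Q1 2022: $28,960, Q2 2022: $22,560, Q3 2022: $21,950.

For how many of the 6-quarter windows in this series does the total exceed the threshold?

Q2 2020–Q3 2021: $12,860 + $118,150 + $41,380 + $1,650 + $41,090 + $40,460 = $255,590 (over)
Q3 2020–Q4 2021: $118,150 + $41,380 + $1,650 + $41,090 + $40,460 + $20,450 = $263,180 (over)
Q4 2020–Q1 2022: $41,380 + $1,650 + $41,090 + $40,460 + $20,450 + $28,960 = $173,990 (under)
Q1 2021–Q2 2022: $1,650 + $41,090 + $40,460 + $20,450 + $28,960 + $22,560 = $155,170 (under)
Q2 2021–Q3 2022: $41,090 + $40,460 + $20,450 + $28,960 + $22,560 + $21,950 = $175,470 (over)
3 windows exceed the threshold.

3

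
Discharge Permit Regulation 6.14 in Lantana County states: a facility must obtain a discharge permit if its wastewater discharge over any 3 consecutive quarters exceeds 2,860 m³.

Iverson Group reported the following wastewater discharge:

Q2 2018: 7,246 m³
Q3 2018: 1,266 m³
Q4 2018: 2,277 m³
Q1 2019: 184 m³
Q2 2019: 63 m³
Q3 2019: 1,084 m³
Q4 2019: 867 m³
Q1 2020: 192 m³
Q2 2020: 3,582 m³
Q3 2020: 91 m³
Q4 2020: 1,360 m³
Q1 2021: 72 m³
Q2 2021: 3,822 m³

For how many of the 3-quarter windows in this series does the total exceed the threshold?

Q2 2018–Q4 2018: 7,246 m³ + 1,266 m³ + 2,277 m³ = 10,789 m³ (over)
Q3 2018–Q1 2019: 1,266 m³ + 2,277 m³ + 184 m³ = 3,727 m³ (over)
Q4 2018–Q2 2019: 2,277 m³ + 184 m³ + 63 m³ = 2,524 m³ (under)
Q1 2019–Q3 2019: 184 m³ + 63 m³ + 1,084 m³ = 1,331 m³ (under)
Q2 2019–Q4 2019: 63 m³ + 1,084 m³ + 867 m³ = 2,014 m³ (under)
Q3 2019–Q1 2020: 1,084 m³ + 867 m³ + 192 m³ = 2,143 m³ (under)
Q4 2019–Q2 2020: 867 m³ + 192 m³ + 3,582 m³ = 4,641 m³ (over)
Q1 2020–Q3 2020: 192 m³ + 3,582 m³ + 91 m³ = 3,865 m³ (over)
Q2 2020–Q4 2020: 3,582 m³ + 91 m³ + 1,360 m³ = 5,033 m³ (over)
Q3 2020–Q1 2021: 91 m³ + 1,360 m³ + 72 m³ = 1,523 m³ (under)
Q4 2020–Q2 2021: 1,360 m³ + 72 m³ + 3,822 m³ = 5,254 m³ (over)
6 windows exceed the threshold.

6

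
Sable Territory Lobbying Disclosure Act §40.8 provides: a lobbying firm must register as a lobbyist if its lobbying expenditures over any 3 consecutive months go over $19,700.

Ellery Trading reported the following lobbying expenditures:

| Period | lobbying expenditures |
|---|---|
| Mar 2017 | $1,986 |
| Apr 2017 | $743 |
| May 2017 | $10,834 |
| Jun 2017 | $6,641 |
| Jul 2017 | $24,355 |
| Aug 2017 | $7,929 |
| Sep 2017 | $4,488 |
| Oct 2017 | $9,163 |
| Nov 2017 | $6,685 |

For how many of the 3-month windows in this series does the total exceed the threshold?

5

Mar 2017–May 2017: $1,986 + $743 + $10,834 = $13,563 (under)
Apr 2017–Jun 2017: $743 + $10,834 + $6,641 = $18,218 (under)
May 2017–Jul 2017: $10,834 + $6,641 + $24,355 = $41,830 (over)
Jun 2017–Aug 2017: $6,641 + $24,355 + $7,929 = $38,925 (over)
Jul 2017–Sep 2017: $24,355 + $7,929 + $4,488 = $36,772 (over)
Aug 2017–Oct 2017: $7,929 + $4,488 + $9,163 = $21,580 (over)
Sep 2017–Nov 2017: $4,488 + $9,163 + $6,685 = $20,336 (over)
5 windows exceed the threshold.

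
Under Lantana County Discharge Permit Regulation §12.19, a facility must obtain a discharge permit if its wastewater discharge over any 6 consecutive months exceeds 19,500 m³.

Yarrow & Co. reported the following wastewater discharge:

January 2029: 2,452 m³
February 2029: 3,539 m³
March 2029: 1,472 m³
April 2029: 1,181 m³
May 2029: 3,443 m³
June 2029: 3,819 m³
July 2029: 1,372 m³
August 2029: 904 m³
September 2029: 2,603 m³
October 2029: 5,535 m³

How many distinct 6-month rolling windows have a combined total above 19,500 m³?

0

January 2029–June 2029: 2,452 m³ + 3,539 m³ + 1,472 m³ + 1,181 m³ + 3,443 m³ + 3,819 m³ = 15,906 m³ (under)
February 2029–July 2029: 3,539 m³ + 1,472 m³ + 1,181 m³ + 3,443 m³ + 3,819 m³ + 1,372 m³ = 14,826 m³ (under)
March 2029–August 2029: 1,472 m³ + 1,181 m³ + 3,443 m³ + 3,819 m³ + 1,372 m³ + 904 m³ = 12,191 m³ (under)
April 2029–September 2029: 1,181 m³ + 3,443 m³ + 3,819 m³ + 1,372 m³ + 904 m³ + 2,603 m³ = 13,322 m³ (under)
May 2029–October 2029: 3,443 m³ + 3,819 m³ + 1,372 m³ + 904 m³ + 2,603 m³ + 5,535 m³ = 17,676 m³ (under)
0 windows exceed the threshold.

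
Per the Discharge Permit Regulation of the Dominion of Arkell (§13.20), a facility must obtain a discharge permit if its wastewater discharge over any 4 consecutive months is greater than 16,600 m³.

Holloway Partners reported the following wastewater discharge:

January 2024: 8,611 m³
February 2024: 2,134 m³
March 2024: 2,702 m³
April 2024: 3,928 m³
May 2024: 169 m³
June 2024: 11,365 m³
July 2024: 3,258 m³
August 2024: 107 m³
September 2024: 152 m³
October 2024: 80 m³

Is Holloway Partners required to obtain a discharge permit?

January 2024–April 2024: 8,611 m³ + 2,134 m³ + 2,702 m³ + 3,928 m³ = 17,375 m³ (over)
February 2024–May 2024: 2,134 m³ + 2,702 m³ + 3,928 m³ + 169 m³ = 8,933 m³ (under)
March 2024–June 2024: 2,702 m³ + 3,928 m³ + 169 m³ + 11,365 m³ = 18,164 m³ (over)
April 2024–July 2024: 3,928 m³ + 169 m³ + 11,365 m³ + 3,258 m³ = 18,720 m³ (over)
May 2024–August 2024: 169 m³ + 11,365 m³ + 3,258 m³ + 107 m³ = 14,899 m³ (under)
June 2024–September 2024: 11,365 m³ + 3,258 m³ + 107 m³ + 152 m³ = 14,882 m³ (under)
July 2024–October 2024: 3,258 m³ + 107 m³ + 152 m³ + 80 m³ = 3,597 m³ (under)
At least one window exceeds 16,600 m³.

Yes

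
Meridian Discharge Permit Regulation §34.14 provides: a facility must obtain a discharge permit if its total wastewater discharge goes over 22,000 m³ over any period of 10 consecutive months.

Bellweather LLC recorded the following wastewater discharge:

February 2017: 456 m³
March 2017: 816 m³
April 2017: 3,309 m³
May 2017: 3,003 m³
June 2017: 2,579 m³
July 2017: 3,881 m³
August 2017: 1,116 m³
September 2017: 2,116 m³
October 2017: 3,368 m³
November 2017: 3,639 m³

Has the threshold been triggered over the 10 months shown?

Total wastewater discharge: 456 m³ + 816 m³ + 3,309 m³ + 3,003 m³ + 2,579 m³ + 3,881 m³ + 1,116 m³ + 2,116 m³ + 3,368 m³ + 3,639 m³ = 24,283 m³.
24,283 m³ > 22,000 m³, so the threshold is exceeded.

Yes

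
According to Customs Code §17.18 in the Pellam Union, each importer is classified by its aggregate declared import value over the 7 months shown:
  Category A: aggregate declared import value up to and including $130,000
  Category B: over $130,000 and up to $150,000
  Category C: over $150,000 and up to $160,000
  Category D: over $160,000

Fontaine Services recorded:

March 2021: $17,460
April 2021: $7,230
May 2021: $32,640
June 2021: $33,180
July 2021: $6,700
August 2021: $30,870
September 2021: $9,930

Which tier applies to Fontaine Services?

Category B

Aggregate declared import value: $17,460 + $7,230 + $32,640 + $33,180 + $6,700 + $30,870 + $9,930 = $138,010.
$130,000 < $138,010 ≤ $150,000, so Category B applies.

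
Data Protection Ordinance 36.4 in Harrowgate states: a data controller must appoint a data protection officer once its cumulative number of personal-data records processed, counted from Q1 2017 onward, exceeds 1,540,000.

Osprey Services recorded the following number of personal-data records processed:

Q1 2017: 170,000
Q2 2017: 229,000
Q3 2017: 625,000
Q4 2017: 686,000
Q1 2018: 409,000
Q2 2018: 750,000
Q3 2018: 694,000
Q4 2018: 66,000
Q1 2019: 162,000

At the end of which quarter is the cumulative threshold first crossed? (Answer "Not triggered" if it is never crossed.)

Q4 2017

Through Q1 2017: 170,000
Through Q2 2017: 399,000
Through Q3 2017: 1,024,000
Through Q4 2017: 1,710,000 ← exceeds threshold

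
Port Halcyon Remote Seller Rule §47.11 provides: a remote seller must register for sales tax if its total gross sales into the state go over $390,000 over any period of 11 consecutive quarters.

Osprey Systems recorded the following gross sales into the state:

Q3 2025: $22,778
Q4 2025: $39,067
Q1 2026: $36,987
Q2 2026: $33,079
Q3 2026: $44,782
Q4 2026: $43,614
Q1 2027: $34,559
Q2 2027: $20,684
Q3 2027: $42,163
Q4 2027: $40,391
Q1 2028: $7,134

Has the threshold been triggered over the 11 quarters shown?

No

Total gross sales into the state: $22,778 + $39,067 + $36,987 + $33,079 + $44,782 + $43,614 + $34,559 + $20,684 + $42,163 + $40,391 + $7,134 = $365,238.
$365,238 ≤ $390,000, so the threshold is not exceeded.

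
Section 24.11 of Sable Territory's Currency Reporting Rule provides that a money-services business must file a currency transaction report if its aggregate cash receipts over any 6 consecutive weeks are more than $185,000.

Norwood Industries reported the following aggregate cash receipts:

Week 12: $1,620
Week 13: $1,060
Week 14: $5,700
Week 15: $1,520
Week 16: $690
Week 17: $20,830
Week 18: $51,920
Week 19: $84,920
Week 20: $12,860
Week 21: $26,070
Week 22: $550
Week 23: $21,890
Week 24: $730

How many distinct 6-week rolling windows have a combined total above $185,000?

3

Week 12–Week 17: $1,620 + $1,060 + $5,700 + $1,520 + $690 + $20,830 = $31,420 (under)
Week 13–Week 18: $1,060 + $5,700 + $1,520 + $690 + $20,830 + $51,920 = $81,720 (under)
Week 14–Week 19: $5,700 + $1,520 + $690 + $20,830 + $51,920 + $84,920 = $165,580 (under)
Week 15–Week 20: $1,520 + $690 + $20,830 + $51,920 + $84,920 + $12,860 = $172,740 (under)
Week 16–Week 21: $690 + $20,830 + $51,920 + $84,920 + $12,860 + $26,070 = $197,290 (over)
Week 17–Week 22: $20,830 + $51,920 + $84,920 + $12,860 + $26,070 + $550 = $197,150 (over)
Week 18–Week 23: $51,920 + $84,920 + $12,860 + $26,070 + $550 + $21,890 = $198,210 (over)
Week 19–Week 24: $84,920 + $12,860 + $26,070 + $550 + $21,890 + $730 = $147,020 (under)
3 windows exceed the threshold.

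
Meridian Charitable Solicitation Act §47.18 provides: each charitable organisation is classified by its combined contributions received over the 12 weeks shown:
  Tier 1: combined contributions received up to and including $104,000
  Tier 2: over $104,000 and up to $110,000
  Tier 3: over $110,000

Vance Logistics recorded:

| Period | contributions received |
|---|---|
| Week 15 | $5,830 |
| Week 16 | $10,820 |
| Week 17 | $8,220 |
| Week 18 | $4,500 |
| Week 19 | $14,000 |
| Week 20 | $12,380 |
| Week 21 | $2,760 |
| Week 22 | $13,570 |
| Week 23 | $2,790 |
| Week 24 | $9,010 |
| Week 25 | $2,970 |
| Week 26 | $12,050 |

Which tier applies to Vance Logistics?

Combined contributions received: $5,830 + $10,820 + $8,220 + $4,500 + $14,000 + $12,380 + $2,760 + $13,570 + $2,790 + $9,010 + $2,970 + $12,050 = $98,900.
$98,900 ≤ $104,000, so Tier 1 applies.

Tier 1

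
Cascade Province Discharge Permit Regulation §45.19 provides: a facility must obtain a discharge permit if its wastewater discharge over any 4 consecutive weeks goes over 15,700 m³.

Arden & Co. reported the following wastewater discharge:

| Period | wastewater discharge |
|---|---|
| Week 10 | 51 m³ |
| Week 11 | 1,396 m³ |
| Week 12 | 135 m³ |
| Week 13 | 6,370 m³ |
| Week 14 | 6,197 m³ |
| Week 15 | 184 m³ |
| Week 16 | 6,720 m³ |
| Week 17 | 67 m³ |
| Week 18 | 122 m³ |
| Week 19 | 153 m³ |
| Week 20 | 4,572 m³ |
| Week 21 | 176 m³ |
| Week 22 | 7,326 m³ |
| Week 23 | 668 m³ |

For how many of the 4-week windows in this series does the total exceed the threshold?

1

Week 10–Week 13: 51 m³ + 1,396 m³ + 135 m³ + 6,370 m³ = 7,952 m³ (under)
Week 11–Week 14: 1,396 m³ + 135 m³ + 6,370 m³ + 6,197 m³ = 14,098 m³ (under)
Week 12–Week 15: 135 m³ + 6,370 m³ + 6,197 m³ + 184 m³ = 12,886 m³ (under)
Week 13–Week 16: 6,370 m³ + 6,197 m³ + 184 m³ + 6,720 m³ = 19,471 m³ (over)
Week 14–Week 17: 6,197 m³ + 184 m³ + 6,720 m³ + 67 m³ = 13,168 m³ (under)
Week 15–Week 18: 184 m³ + 6,720 m³ + 67 m³ + 122 m³ = 7,093 m³ (under)
Week 16–Week 19: 6,720 m³ + 67 m³ + 122 m³ + 153 m³ = 7,062 m³ (under)
Week 17–Week 20: 67 m³ + 122 m³ + 153 m³ + 4,572 m³ = 4,914 m³ (under)
Week 18–Week 21: 122 m³ + 153 m³ + 4,572 m³ + 176 m³ = 5,023 m³ (under)
Week 19–Week 22: 153 m³ + 4,572 m³ + 176 m³ + 7,326 m³ = 12,227 m³ (under)
Week 20–Week 23: 4,572 m³ + 176 m³ + 7,326 m³ + 668 m³ = 12,742 m³ (under)
1 window exceeds the threshold.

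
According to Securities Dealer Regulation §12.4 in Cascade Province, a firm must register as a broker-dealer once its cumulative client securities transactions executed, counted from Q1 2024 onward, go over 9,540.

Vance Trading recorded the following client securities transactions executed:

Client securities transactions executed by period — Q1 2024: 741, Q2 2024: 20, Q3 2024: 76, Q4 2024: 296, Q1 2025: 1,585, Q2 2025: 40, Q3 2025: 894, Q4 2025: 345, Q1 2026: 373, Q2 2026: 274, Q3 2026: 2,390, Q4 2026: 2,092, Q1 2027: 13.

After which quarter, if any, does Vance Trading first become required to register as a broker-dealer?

Through Q1 2024: 741
Through Q2 2024: 761
Through Q3 2024: 837
Through Q4 2024: 1,133
Through Q1 2025: 2,718
Through Q2 2025: 2,758
Through Q3 2025: 3,652
Through Q4 2025: 3,997
Through Q1 2026: 4,370
Through Q2 2026: 4,644
Through Q3 2026: 7,034
Through Q4 2026: 9,126
Through Q1 2027: 9,139
Final cumulative total 9,139 ≤ 9,540; the threshold is never exceeded.

Not triggered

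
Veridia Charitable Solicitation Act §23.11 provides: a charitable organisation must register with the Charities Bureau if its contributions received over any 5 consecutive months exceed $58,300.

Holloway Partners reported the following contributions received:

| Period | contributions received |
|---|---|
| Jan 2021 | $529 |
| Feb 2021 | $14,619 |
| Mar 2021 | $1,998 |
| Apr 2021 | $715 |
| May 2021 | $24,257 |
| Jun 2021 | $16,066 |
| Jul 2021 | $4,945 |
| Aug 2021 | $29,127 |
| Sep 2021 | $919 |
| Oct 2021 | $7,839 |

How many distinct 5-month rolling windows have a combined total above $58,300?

Jan 2021–May 2021: $529 + $14,619 + $1,998 + $715 + $24,257 = $42,118 (under)
Feb 2021–Jun 2021: $14,619 + $1,998 + $715 + $24,257 + $16,066 = $57,655 (under)
Mar 2021–Jul 2021: $1,998 + $715 + $24,257 + $16,066 + $4,945 = $47,981 (under)
Apr 2021–Aug 2021: $715 + $24,257 + $16,066 + $4,945 + $29,127 = $75,110 (over)
May 2021–Sep 2021: $24,257 + $16,066 + $4,945 + $29,127 + $919 = $75,314 (over)
Jun 2021–Oct 2021: $16,066 + $4,945 + $29,127 + $919 + $7,839 = $58,896 (over)
3 windows exceed the threshold.

3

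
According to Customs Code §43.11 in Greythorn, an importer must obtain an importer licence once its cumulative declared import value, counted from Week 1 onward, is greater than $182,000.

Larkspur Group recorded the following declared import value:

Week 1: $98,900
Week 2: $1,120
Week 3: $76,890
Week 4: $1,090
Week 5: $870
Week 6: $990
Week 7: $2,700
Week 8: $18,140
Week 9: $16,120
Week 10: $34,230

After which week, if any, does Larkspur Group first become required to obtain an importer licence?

Through Week 1: $98,900
Through Week 2: $100,020
Through Week 3: $176,910
Through Week 4: $178,000
Through Week 5: $178,870
Through Week 6: $179,860
Through Week 7: $182,560 ← exceeds threshold

Week 7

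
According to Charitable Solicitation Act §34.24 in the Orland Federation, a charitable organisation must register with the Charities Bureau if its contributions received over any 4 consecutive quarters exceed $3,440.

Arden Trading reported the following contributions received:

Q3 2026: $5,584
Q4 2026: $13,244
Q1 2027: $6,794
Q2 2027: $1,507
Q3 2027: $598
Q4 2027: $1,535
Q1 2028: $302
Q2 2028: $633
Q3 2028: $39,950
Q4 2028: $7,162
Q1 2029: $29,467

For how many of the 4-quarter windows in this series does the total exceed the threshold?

Q3 2026–Q2 2027: $5,584 + $13,244 + $6,794 + $1,507 = $27,129 (over)
Q4 2026–Q3 2027: $13,244 + $6,794 + $1,507 + $598 = $22,143 (over)
Q1 2027–Q4 2027: $6,794 + $1,507 + $598 + $1,535 = $10,434 (over)
Q2 2027–Q1 2028: $1,507 + $598 + $1,535 + $302 = $3,942 (over)
Q3 2027–Q2 2028: $598 + $1,535 + $302 + $633 = $3,068 (under)
Q4 2027–Q3 2028: $1,535 + $302 + $633 + $39,950 = $42,420 (over)
Q1 2028–Q4 2028: $302 + $633 + $39,950 + $7,162 = $48,047 (over)
Q2 2028–Q1 2029: $633 + $39,950 + $7,162 + $29,467 = $77,212 (over)
7 windows exceed the threshold.

7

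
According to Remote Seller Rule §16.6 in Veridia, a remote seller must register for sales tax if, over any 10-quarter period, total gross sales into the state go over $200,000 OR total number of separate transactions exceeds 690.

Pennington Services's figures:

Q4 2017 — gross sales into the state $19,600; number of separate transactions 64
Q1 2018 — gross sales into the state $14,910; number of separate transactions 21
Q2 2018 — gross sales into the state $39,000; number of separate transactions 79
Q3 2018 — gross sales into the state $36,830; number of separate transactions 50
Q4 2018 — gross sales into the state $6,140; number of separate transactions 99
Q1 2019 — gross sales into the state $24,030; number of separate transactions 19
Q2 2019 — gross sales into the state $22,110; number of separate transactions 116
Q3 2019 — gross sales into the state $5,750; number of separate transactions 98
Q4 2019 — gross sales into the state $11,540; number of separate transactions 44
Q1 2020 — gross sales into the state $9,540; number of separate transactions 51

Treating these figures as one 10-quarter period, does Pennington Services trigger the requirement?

No

Total gross sales into the state: $19,600 + $14,910 + $39,000 + $36,830 + $6,140 + $24,030 + $22,110 + $5,750 + $11,540 + $9,540 = $189,450 (≤ $200,000).
Total number of separate transactions: 64 + 21 + 79 + 50 + 99 + 19 + 116 + 98 + 44 + 51 = 641 (≤ 690).
The test is 'or': neither threshold is exceeded.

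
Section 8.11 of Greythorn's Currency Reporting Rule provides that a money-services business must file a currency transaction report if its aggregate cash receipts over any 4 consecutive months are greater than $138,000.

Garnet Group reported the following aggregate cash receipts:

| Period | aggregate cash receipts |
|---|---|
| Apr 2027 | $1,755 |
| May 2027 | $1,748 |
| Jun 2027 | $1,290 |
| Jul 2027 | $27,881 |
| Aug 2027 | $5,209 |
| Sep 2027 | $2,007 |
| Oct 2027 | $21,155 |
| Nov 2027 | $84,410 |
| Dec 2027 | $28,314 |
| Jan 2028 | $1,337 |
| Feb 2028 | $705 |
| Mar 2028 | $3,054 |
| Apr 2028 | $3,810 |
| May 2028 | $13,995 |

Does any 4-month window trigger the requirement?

No

Apr 2027–Jul 2027: $1,755 + $1,748 + $1,290 + $27,881 = $32,674 (under)
May 2027–Aug 2027: $1,748 + $1,290 + $27,881 + $5,209 = $36,128 (under)
Jun 2027–Sep 2027: $1,290 + $27,881 + $5,209 + $2,007 = $36,387 (under)
Jul 2027–Oct 2027: $27,881 + $5,209 + $2,007 + $21,155 = $56,252 (under)
Aug 2027–Nov 2027: $5,209 + $2,007 + $21,155 + $84,410 = $112,781 (under)
Sep 2027–Dec 2027: $2,007 + $21,155 + $84,410 + $28,314 = $135,886 (under)
Oct 2027–Jan 2028: $21,155 + $84,410 + $28,314 + $1,337 = $135,216 (under)
Nov 2027–Feb 2028: $84,410 + $28,314 + $1,337 + $705 = $114,766 (under)
Dec 2027–Mar 2028: $28,314 + $1,337 + $705 + $3,054 = $33,410 (under)
Jan 2028–Apr 2028: $1,337 + $705 + $3,054 + $3,810 = $8,906 (under)
Feb 2028–May 2028: $705 + $3,054 + $3,810 + $13,995 = $21,564 (under)
No window exceeds $138,000.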